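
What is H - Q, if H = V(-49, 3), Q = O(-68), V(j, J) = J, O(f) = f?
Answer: 71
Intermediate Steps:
Q = -68
H = 3
H - Q = 3 - 1*(-68) = 3 + 68 = 71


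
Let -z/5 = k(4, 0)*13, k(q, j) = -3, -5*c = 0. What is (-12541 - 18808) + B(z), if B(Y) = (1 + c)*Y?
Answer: -31154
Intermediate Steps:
c = 0 (c = -⅕*0 = 0)
z = 195 (z = -(-15)*13 = -5*(-39) = 195)
B(Y) = Y (B(Y) = (1 + 0)*Y = 1*Y = Y)
(-12541 - 18808) + B(z) = (-12541 - 18808) + 195 = -31349 + 195 = -31154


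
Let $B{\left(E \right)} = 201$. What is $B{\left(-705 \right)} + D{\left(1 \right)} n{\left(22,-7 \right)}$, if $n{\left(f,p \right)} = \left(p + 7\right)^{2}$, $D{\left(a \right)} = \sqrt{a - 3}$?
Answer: $201$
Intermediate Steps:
$D{\left(a \right)} = \sqrt{-3 + a}$
$n{\left(f,p \right)} = \left(7 + p\right)^{2}$
$B{\left(-705 \right)} + D{\left(1 \right)} n{\left(22,-7 \right)} = 201 + \sqrt{-3 + 1} \left(7 - 7\right)^{2} = 201 + \sqrt{-2} \cdot 0^{2} = 201 + i \sqrt{2} \cdot 0 = 201 + 0 = 201$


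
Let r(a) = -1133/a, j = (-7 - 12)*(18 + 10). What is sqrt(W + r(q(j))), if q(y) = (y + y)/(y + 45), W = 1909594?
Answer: sqrt(540314161170)/532 ≈ 1381.7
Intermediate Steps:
j = -532 (j = -19*28 = -532)
q(y) = 2*y/(45 + y) (q(y) = (2*y)/(45 + y) = 2*y/(45 + y))
sqrt(W + r(q(j))) = sqrt(1909594 - 1133/(2*(-532)/(45 - 532))) = sqrt(1909594 - 1133/(2*(-532)/(-487))) = sqrt(1909594 - 1133/(2*(-532)*(-1/487))) = sqrt(1909594 - 1133/1064/487) = sqrt(1909594 - 1133*487/1064) = sqrt(1909594 - 551771/1064) = sqrt(2031256245/1064) = sqrt(540314161170)/532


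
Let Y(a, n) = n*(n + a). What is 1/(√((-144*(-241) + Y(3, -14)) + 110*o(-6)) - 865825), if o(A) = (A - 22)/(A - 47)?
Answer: -45888725/39731603472571 - √98079362/39731603472571 ≈ -1.1552e-6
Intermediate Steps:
Y(a, n) = n*(a + n)
o(A) = (-22 + A)/(-47 + A)
1/(√((-144*(-241) + Y(3, -14)) + 110*o(-6)) - 865825) = 1/(√((-144*(-241) - 14*(3 - 14)) + 110*((-22 - 6)/(-47 - 6))) - 865825) = 1/(√((34704 - 14*(-11)) + 110*(-28/(-53))) - 865825) = 1/(√((34704 + 154) + 110*(-1/53*(-28))) - 865825) = 1/(√(34858 + 110*(28/53)) - 865825) = 1/(√(34858 + 3080/53) - 865825) = 1/(√(1850554/53) - 865825) = 1/(√98079362/53 - 865825) = 1/(-865825 + √98079362/53)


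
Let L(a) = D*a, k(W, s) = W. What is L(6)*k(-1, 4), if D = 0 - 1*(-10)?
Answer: -60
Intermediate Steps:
D = 10 (D = 0 + 10 = 10)
L(a) = 10*a
L(6)*k(-1, 4) = (10*6)*(-1) = 60*(-1) = -60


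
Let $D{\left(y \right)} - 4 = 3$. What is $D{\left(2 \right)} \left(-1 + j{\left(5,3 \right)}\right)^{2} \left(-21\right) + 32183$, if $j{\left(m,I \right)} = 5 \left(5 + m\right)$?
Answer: $-320764$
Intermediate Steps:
$j{\left(m,I \right)} = 25 + 5 m$
$D{\left(y \right)} = 7$ ($D{\left(y \right)} = 4 + 3 = 7$)
$D{\left(2 \right)} \left(-1 + j{\left(5,3 \right)}\right)^{2} \left(-21\right) + 32183 = 7 \left(-1 + \left(25 + 5 \cdot 5\right)\right)^{2} \left(-21\right) + 32183 = 7 \left(-1 + \left(25 + 25\right)\right)^{2} \left(-21\right) + 32183 = 7 \left(-1 + 50\right)^{2} \left(-21\right) + 32183 = 7 \cdot 49^{2} \left(-21\right) + 32183 = 7 \cdot 2401 \left(-21\right) + 32183 = 16807 \left(-21\right) + 32183 = -352947 + 32183 = -320764$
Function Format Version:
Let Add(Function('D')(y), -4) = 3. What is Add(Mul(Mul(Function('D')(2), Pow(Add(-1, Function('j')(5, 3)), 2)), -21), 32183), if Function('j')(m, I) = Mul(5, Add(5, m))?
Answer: -320764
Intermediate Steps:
Function('j')(m, I) = Add(25, Mul(5, m))
Function('D')(y) = 7 (Function('D')(y) = Add(4, 3) = 7)
Add(Mul(Mul(Function('D')(2), Pow(Add(-1, Function('j')(5, 3)), 2)), -21), 32183) = Add(Mul(Mul(7, Pow(Add(-1, Add(25, Mul(5, 5))), 2)), -21), 32183) = Add(Mul(Mul(7, Pow(Add(-1, Add(25, 25)), 2)), -21), 32183) = Add(Mul(Mul(7, Pow(Add(-1, 50), 2)), -21), 32183) = Add(Mul(Mul(7, Pow(49, 2)), -21), 32183) = Add(Mul(Mul(7, 2401), -21), 32183) = Add(Mul(16807, -21), 32183) = Add(-352947, 32183) = -320764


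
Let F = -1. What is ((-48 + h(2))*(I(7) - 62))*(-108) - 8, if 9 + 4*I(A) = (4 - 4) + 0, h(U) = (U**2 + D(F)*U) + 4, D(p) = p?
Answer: -291446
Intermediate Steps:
h(U) = 4 + U**2 - U (h(U) = (U**2 - U) + 4 = 4 + U**2 - U)
I(A) = -9/4 (I(A) = -9/4 + ((4 - 4) + 0)/4 = -9/4 + (0 + 0)/4 = -9/4 + (1/4)*0 = -9/4 + 0 = -9/4)
((-48 + h(2))*(I(7) - 62))*(-108) - 8 = ((-48 + (4 + 2**2 - 1*2))*(-9/4 - 62))*(-108) - 8 = ((-48 + (4 + 4 - 2))*(-257/4))*(-108) - 8 = ((-48 + 6)*(-257/4))*(-108) - 8 = -42*(-257/4)*(-108) - 8 = (5397/2)*(-108) - 8 = -291438 - 8 = -291446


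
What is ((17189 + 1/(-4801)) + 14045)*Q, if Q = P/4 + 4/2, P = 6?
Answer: 1049681031/9602 ≈ 1.0932e+5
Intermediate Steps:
Q = 7/2 (Q = 6/4 + 4/2 = 6*(1/4) + 4*(1/2) = 3/2 + 2 = 7/2 ≈ 3.5000)
((17189 + 1/(-4801)) + 14045)*Q = ((17189 + 1/(-4801)) + 14045)*(7/2) = ((17189 - 1/4801) + 14045)*(7/2) = (82524388/4801 + 14045)*(7/2) = (149954433/4801)*(7/2) = 1049681031/9602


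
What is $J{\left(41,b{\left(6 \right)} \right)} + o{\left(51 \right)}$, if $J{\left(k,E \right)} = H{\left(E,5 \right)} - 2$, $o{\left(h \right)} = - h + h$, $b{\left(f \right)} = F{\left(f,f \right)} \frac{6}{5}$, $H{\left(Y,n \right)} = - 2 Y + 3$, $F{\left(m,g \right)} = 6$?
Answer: $- \frac{67}{5} \approx -13.4$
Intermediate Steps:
$H{\left(Y,n \right)} = 3 - 2 Y$
$b{\left(f \right)} = \frac{36}{5}$ ($b{\left(f \right)} = 6 \cdot \frac{6}{5} = \frac{36}{5}$)
$o{\left(h \right)} = 0$
$J{\left(k,E \right)} = 1 - 2 E$ ($J{\left(k,E \right)} = \left(3 - 2 E\right) - 2 = 1 - 2 E$)
$J{\left(41,b{\left(6 \right)} \right)} + o{\left(51 \right)} = \left(1 - \frac{72}{5}\right) + 0 = - \frac{67}{5} + 0 = - \frac{67}{5}$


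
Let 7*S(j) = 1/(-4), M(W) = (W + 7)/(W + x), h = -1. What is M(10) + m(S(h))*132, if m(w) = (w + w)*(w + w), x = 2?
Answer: 1229/588 ≈ 2.0901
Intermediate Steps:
M(W) = (7 + W)/(2 + W) (M(W) = (W + 7)/(W + 2) = (7 + W)/(2 + W))
S(j) = -1/28 (S(j) = (1/7)/(-4) = (1/7)*(-1/4) = -1/28)
m(w) = 4*w**2 (m(w) = (2*w)*(2*w) = 4*w**2)
M(10) + m(S(h))*132 = (7 + 10)/(2 + 10) + (4*(-1/28)**2)*132 = 17/12 + (4*(1/784))*132 = (1/12)*17 + (1/196)*132 = 17/12 + 33/49 = 1229/588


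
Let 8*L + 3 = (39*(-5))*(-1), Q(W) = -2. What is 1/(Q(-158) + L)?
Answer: 1/22 ≈ 0.045455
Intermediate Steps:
L = 24 (L = -3/8 + ((39*(-5))*(-1))/8 = -3/8 + (-195*(-1))/8 = -3/8 + (⅛)*195 = -3/8 + 195/8 = 24)
1/(Q(-158) + L) = 1/(-2 + 24) = 1/22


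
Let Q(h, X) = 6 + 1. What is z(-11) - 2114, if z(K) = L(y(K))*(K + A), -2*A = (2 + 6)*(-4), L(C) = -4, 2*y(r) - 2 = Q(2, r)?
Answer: -2134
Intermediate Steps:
Q(h, X) = 7
y(r) = 9/2 (y(r) = 1 + (½)*7 = 1 + 7/2 = 9/2)
A = 16 (A = -(2 + 6)*(-4)/2 = -4*(-4) = -½*(-32) = 16)
z(K) = -64 - 4*K (z(K) = -4*(K + 16) = -4*(16 + K) = -64 - 4*K)
z(-11) - 2114 = (-64 - 4*(-11)) - 2114 = (-64 + 44) - 2114 = -20 - 2114 = -2134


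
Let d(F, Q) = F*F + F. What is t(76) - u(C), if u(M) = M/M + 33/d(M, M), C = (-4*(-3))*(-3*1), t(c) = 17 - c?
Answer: -25211/420 ≈ -60.026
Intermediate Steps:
d(F, Q) = F + F² (d(F, Q) = F² + F = F + F²)
C = -36 (C = 12*(-3) = -36)
u(M) = 1 + 33/(M*(1 + M)) (u(M) = M/M + 33/((M*(1 + M))) = 1 + 33*(1/(M*(1 + M))) = 1 + 33/(M*(1 + M)))
t(76) - u(C) = (17 - 1*76) - (33 - 36*(1 - 36))/((-36)*(1 - 36)) = (17 - 76) - (-1)*(33 - 36*(-35))/(36*(-35)) = -59 - (-1)*(-1)*(33 + 1260)/(36*35) = -59 - (-1)*(-1)*1293/(36*35) = -59 - 1*431/420 = -59 - 431/420 = -25211/420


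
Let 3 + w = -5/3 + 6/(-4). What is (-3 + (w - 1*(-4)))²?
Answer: 961/36 ≈ 26.694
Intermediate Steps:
w = -37/6 (w = -3 + (-5/3 + 6/(-4)) = -3 + (-5*⅓ + 6*(-¼)) = -3 + (-5/3 - 3/2) = -3 - 19/6 = -37/6 ≈ -6.1667)
(-3 + (w - 1*(-4)))² = (-3 + (-37/6 - 1*(-4)))² = (-3 + (-37/6 + 4))² = (-3 - 13/6)² = (-31/6)² = 961/36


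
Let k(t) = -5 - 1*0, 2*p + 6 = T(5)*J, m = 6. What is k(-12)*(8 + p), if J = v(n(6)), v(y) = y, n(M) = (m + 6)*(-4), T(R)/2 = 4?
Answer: 935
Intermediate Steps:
T(R) = 8 (T(R) = 2*4 = 8)
n(M) = -48 (n(M) = (6 + 6)*(-4) = 12*(-4) = -48)
J = -48
p = -195 (p = -3 + (8*(-48))/2 = -3 + (1/2)*(-384) = -3 - 192 = -195)
k(t) = -5 (k(t) = -5 + 0 = -5)
k(-12)*(8 + p) = -5*(8 - 195) = -5*(-187) = 935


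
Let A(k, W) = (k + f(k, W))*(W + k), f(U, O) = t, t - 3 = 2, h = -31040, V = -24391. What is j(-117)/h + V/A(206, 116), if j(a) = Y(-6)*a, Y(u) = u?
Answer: -201197981/527229920 ≈ -0.38161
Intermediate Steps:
t = 5 (t = 3 + 2 = 5)
f(U, O) = 5
j(a) = -6*a
A(k, W) = (5 + k)*(W + k) (A(k, W) = (k + 5)*(W + k) = (5 + k)*(W + k))
j(-117)/h + V/A(206, 116) = -6*(-117)/(-31040) - 24391/(206² + 5*116 + 5*206 + 116*206) = 702*(-1/31040) - 24391/(42436 + 580 + 1030 + 23896) = -351/15520 - 24391/67942 = -201197981/527229920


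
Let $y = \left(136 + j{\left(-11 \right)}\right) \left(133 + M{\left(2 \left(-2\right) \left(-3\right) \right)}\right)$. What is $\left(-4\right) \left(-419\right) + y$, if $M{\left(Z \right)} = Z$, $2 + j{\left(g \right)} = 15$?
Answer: $23281$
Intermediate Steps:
$j{\left(g \right)} = 13$ ($j{\left(g \right)} = -2 + 15 = 13$)
$y = 21605$ ($y = \left(136 + 13\right) \left(133 + 2 \left(-2\right) \left(-3\right)\right) = 149 \left(133 - -12\right) = 149 \left(133 + 12\right) = 149 \cdot 145 = 21605$)
$\left(-4\right) \left(-419\right) + y = \left(-4\right) \left(-419\right) + 21605 = 1676 + 21605 = 23281$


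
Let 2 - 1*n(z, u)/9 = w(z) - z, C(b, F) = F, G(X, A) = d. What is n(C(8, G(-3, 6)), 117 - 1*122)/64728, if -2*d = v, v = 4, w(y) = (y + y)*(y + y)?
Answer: -2/899 ≈ -0.0022247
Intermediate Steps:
w(y) = 4*y**2 (w(y) = (2*y)*(2*y) = 4*y**2)
d = -2 (d = -1/2*4 = -2)
G(X, A) = -2
n(z, u) = 18 - 36*z**2 + 9*z (n(z, u) = 18 - 9*(4*z**2 - z) = 18 - 9*(-z + 4*z**2) = 18 + (-36*z**2 + 9*z) = 18 - 36*z**2 + 9*z)
n(C(8, G(-3, 6)), 117 - 1*122)/64728 = (18 - 36*(-2)**2 + 9*(-2))/64728 = (18 - 36*4 - 18)*(1/64728) = (18 - 144 - 18)*(1/64728) = -144*1/64728 = -2/899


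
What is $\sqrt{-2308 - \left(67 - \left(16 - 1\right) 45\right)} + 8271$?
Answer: $8271 + 10 i \sqrt{17} \approx 8271.0 + 41.231 i$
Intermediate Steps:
$\sqrt{-2308 - \left(67 - \left(16 - 1\right) 45\right)} + 8271 = \sqrt{-2308 + \left(-67 + 15 \cdot 45\right)} + 8271 = \sqrt{-2308 + \left(-67 + 675\right)} + 8271 = \sqrt{-2308 + 608} + 8271 = \sqrt{-1700} + 8271 = 10 i \sqrt{17} + 8271 = 8271 + 10 i \sqrt{17}$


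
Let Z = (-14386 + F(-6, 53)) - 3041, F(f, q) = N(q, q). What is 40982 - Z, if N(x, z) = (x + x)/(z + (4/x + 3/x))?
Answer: 82237063/1408 ≈ 58407.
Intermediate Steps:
N(x, z) = 2*x/(z + 7/x) (N(x, z) = (2*x)/(z + 7/x) = 2*x/(z + 7/x))
F(f, q) = 2*q²/(7 + q²) (F(f, q) = 2*q²/(7 + q*q) = 2*q²/(7 + q²))
Z = -24534407/1408 (Z = (-14386 + 2*53²/(7 + 53²)) - 3041 = (-14386 + 2*2809/(7 + 2809)) - 3041 = (-14386 + 2*2809/2816) - 3041 = (-14386 + 2*2809*(1/2816)) - 3041 = (-14386 + 2809/1408) - 3041 = -20252679/1408 - 3041 = -24534407/1408 ≈ -17425.)
40982 - Z = 40982 - 1*(-24534407/1408) = 40982 + 24534407/1408 = 82237063/1408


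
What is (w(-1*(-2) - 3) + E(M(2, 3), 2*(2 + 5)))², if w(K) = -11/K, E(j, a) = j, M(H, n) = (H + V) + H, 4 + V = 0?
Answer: 121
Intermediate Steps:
V = -4 (V = -4 + 0 = -4)
M(H, n) = -4 + 2*H (M(H, n) = (H - 4) + H = (-4 + H) + H = -4 + 2*H)
(w(-1*(-2) - 3) + E(M(2, 3), 2*(2 + 5)))² = (-11/(-1*(-2) - 3) + (-4 + 2*2))² = (-11/(2 - 3) + (-4 + 4))² = (-11/(-1) + 0)² = (-11*(-1) + 0)² = (11 + 0)² = 11² = 121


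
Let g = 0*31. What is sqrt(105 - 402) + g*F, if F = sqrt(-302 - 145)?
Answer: 3*I*sqrt(33) ≈ 17.234*I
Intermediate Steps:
F = I*sqrt(447) (F = sqrt(-447) = I*sqrt(447) ≈ 21.142*I)
g = 0
sqrt(105 - 402) + g*F = sqrt(105 - 402) + 0*(I*sqrt(447)) = sqrt(-297) + 0 = 3*I*sqrt(33) + 0 = 3*I*sqrt(33)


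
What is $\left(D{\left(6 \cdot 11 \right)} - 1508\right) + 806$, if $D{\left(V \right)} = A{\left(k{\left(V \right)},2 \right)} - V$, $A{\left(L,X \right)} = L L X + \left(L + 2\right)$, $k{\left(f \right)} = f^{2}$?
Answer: $37953062$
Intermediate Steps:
$A{\left(L,X \right)} = 2 + L + X L^{2}$ ($A{\left(L,X \right)} = L^{2} X + \left(2 + L\right) = X L^{2} + \left(2 + L\right) = 2 + L + X L^{2}$)
$D{\left(V \right)} = 2 + V^{2} - V + 2 V^{4}$ ($D{\left(V \right)} = \left(2 + V^{2} + 2 \left(V^{2}\right)^{2}\right) - V = \left(2 + V^{2} + 2 V^{4}\right) - V = 2 + V^{2} - V + 2 V^{4}$)
$\left(D{\left(6 \cdot 11 \right)} - 1508\right) + 806 = \left(\left(2 + \left(6 \cdot 11\right)^{2} - 6 \cdot 11 + 2 \left(6 \cdot 11\right)^{4}\right) - 1508\right) + 806 = \left(\left(2 + 66^{2} - 66 + 2 \cdot 66^{4}\right) - 1508\right) + 806 = \left(\left(2 + 4356 - 66 + 2 \cdot 18974736\right) - 1508\right) + 806 = \left(\left(2 + 4356 - 66 + 37949472\right) - 1508\right) + 806 = \left(37953764 - 1508\right) + 806 = 37952256 + 806 = 37953062$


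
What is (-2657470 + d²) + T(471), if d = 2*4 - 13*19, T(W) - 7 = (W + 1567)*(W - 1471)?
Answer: -4638342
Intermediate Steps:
T(W) = 7 + (-1471 + W)*(1567 + W) (T(W) = 7 + (W + 1567)*(W - 1471) = 7 + (1567 + W)*(-1471 + W) = 7 + (-1471 + W)*(1567 + W))
d = -239 (d = 8 - 247 = -239)
(-2657470 + d²) + T(471) = (-2657470 + (-239)²) + (-2305050 + 471² + 96*471) = (-2657470 + 57121) + (-2305050 + 221841 + 45216) = -2600349 - 2037993 = -4638342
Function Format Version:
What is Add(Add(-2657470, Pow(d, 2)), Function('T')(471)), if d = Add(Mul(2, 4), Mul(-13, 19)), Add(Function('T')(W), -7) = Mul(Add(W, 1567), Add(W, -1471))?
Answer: -4638342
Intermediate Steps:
Function('T')(W) = Add(7, Mul(Add(-1471, W), Add(1567, W))) (Function('T')(W) = Add(7, Mul(Add(W, 1567), Add(W, -1471))) = Add(7, Mul(Add(1567, W), Add(-1471, W))) = Add(7, Mul(Add(-1471, W), Add(1567, W))))
d = -239 (d = Add(8, -247) = -239)
Add(Add(-2657470, Pow(d, 2)), Function('T')(471)) = Add(Add(-2657470, Pow(-239, 2)), Add(-2305050, Pow(471, 2), Mul(96, 471))) = Add(Add(-2657470, 57121), Add(-2305050, 221841, 45216)) = Add(-2600349, -2037993) = -4638342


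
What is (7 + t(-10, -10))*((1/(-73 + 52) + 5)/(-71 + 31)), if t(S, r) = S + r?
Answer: 169/105 ≈ 1.6095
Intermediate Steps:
(7 + t(-10, -10))*((1/(-73 + 52) + 5)/(-71 + 31)) = (7 + (-10 - 10))*((1/(-73 + 52) + 5)/(-71 + 31)) = (7 - 20)*((1/(-21) + 5)/(-40)) = -13*(-1/21 + 5)*(-1)/40 = -1352*(-1)/(21*40) = -13*(-13/105) = 169/105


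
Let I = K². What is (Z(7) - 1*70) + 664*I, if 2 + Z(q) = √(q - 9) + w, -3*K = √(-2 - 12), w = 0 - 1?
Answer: -9953/9 + I*√2 ≈ -1105.9 + 1.4142*I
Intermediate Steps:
w = -1
K = -I*√14/3 (K = -√(-2 - 12)/3 = -I*√14/3 ≈ -1.2472*I)
Z(q) = -3 + √(-9 + q) (Z(q) = -2 + (√(q - 9) - 1) = -2 + (√(-9 + q) - 1) = -2 + (-1 + √(-9 + q)) = -3 + √(-9 + q))
I = -14/9 (I = (-I*√14/3)² = -14/9 ≈ -1.5556)
(Z(7) - 1*70) + 664*I = ((-3 + √(-9 + 7)) - 1*70) + 664*(-14/9) = ((-3 + √(-2)) - 70) - 9296/9 = ((-3 + I*√2) - 70) - 9296/9 = (-73 + I*√2) - 9296/9 = -9953/9 + I*√2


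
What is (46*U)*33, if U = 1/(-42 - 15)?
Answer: -506/19 ≈ -26.632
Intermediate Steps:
U = -1/57 (U = 1/(-57) = -1/57 ≈ -0.017544)
(46*U)*33 = (46*(-1/57))*33 = -46/57*33 = -506/19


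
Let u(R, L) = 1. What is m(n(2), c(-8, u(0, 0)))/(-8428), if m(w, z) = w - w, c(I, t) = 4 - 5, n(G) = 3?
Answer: 0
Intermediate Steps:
c(I, t) = -1
m(w, z) = 0
m(n(2), c(-8, u(0, 0)))/(-8428) = 0/(-8428) = 0*(-1/8428) = 0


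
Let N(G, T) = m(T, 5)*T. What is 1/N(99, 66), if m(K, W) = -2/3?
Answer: -1/44 ≈ -0.022727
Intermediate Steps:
m(K, W) = -⅔ (m(K, W) = -2*⅓ = -⅔)
N(G, T) = -2*T/3
1/N(99, 66) = 1/(-⅔*66) = 1/(-44) = -1/44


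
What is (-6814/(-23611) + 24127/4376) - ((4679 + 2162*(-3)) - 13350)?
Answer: 1566647033213/103321736 ≈ 15163.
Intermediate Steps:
(-6814/(-23611) + 24127/4376) - ((4679 + 2162*(-3)) - 13350) = (-6814*(-1/23611) + 24127*(1/4376)) - ((4679 - 6486) - 13350) = (6814/23611 + 24127/4376) - (-1807 - 13350) = 599480661/103321736 - 1*(-15157) = 599480661/103321736 + 15157 = 1566647033213/103321736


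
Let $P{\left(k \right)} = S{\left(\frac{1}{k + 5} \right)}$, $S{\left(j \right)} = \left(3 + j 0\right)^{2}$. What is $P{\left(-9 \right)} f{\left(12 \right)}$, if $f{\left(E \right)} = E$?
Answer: $108$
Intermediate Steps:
$S{\left(j \right)} = 9$ ($S{\left(j \right)} = \left(3 + 0\right)^{2} = 3^{2} = 9$)
$P{\left(k \right)} = 9$
$P{\left(-9 \right)} f{\left(12 \right)} = 9 \cdot 12 = 108$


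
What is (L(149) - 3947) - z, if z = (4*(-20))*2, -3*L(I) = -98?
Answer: -11263/3 ≈ -3754.3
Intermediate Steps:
L(I) = 98/3 (L(I) = -⅓*(-98) = 98/3)
z = -160 (z = -80*2 = -160)
(L(149) - 3947) - z = (98/3 - 3947) - 1*(-160) = -11743/3 + 160 = -11263/3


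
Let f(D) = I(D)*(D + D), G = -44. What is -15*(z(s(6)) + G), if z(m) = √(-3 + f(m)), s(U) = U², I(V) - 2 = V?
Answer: 660 - 15*√2733 ≈ -124.17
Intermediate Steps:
I(V) = 2 + V
f(D) = 2*D*(2 + D) (f(D) = (2 + D)*(D + D) = (2 + D)*(2*D) = 2*D*(2 + D))
z(m) = √(-3 + 2*m*(2 + m))
-15*(z(s(6)) + G) = -15*(√(-3 + 2*6²*(2 + 6²)) - 44) = -15*(√(-3 + 2*36*(2 + 36)) - 44) = -15*(√(-3 + 2*36*38) - 44) = -15*(√(-3 + 2736) - 44) = -15*(√2733 - 44) = -15*(-44 + √2733) = 660 - 15*√2733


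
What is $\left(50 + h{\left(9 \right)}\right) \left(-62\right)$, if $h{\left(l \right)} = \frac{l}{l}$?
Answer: $-3162$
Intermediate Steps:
$h{\left(l \right)} = 1$
$\left(50 + h{\left(9 \right)}\right) \left(-62\right) = \left(50 + 1\right) \left(-62\right) = 51 \left(-62\right) = -3162$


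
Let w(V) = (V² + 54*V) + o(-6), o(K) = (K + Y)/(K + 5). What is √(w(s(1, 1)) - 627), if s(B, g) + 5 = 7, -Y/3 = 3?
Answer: 10*I*√5 ≈ 22.361*I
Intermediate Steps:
Y = -9 (Y = -3*3 = -9)
s(B, g) = 2 (s(B, g) = -5 + 7 = 2)
o(K) = (-9 + K)/(5 + K) (o(K) = (K - 9)/(K + 5) = (-9 + K)/(5 + K))
w(V) = 15 + V² + 54*V (w(V) = (V² + 54*V) + (-9 - 6)/(5 - 6) = (V² + 54*V) - 15/(-1) = (V² + 54*V) - 1*(-15) = (V² + 54*V) + 15 = 15 + V² + 54*V)
√(w(s(1, 1)) - 627) = √((15 + 2² + 54*2) - 627) = √((15 + 4 + 108) - 627) = √(127 - 627) = √(-500) = 10*I*√5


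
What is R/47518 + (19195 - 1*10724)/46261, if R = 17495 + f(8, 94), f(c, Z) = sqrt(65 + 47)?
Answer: 1211861173/2198230198 + 2*sqrt(7)/23759 ≈ 0.55151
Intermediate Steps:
f(c, Z) = 4*sqrt(7) (f(c, Z) = sqrt(112) = 4*sqrt(7))
R = 17495 + 4*sqrt(7) ≈ 17506.
R/47518 + (19195 - 1*10724)/46261 = (17495 + 4*sqrt(7))/47518 + (19195 - 1*10724)/46261 = (17495 + 4*sqrt(7))*(1/47518) + (19195 - 10724)*(1/46261) = (17495/47518 + 2*sqrt(7)/23759) + 8471*(1/46261) = (17495/47518 + 2*sqrt(7)/23759) + 8471/46261 = 1211861173/2198230198 + 2*sqrt(7)/23759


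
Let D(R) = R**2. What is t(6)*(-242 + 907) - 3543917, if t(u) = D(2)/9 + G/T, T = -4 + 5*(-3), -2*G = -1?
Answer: -63785501/18 ≈ -3.5436e+6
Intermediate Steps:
G = 1/2 (G = -1/2*(-1) = 1/2 ≈ 0.50000)
T = -19 (T = -4 - 15 = -19)
t(u) = 143/342 (t(u) = 2**2/9 + (1/2)/(-19) = 4*(1/9) + (1/2)*(-1/19) = 4/9 - 1/38 = 143/342)
t(6)*(-242 + 907) - 3543917 = 143*(-242 + 907)/342 - 3543917 = (143/342)*665 - 3543917 = 5005/18 - 3543917 = -63785501/18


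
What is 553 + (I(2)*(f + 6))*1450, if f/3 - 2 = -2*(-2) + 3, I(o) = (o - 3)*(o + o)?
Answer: -190847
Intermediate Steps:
I(o) = 2*o*(-3 + o) (I(o) = (-3 + o)*(2*o) = 2*o*(-3 + o))
f = 27 (f = 6 + 3*(-2*(-2) + 3) = 6 + 3*(4 + 3) = 6 + 3*7 = 6 + 21 = 27)
553 + (I(2)*(f + 6))*1450 = 553 + ((2*2*(-3 + 2))*(27 + 6))*1450 = 553 + ((2*2*(-1))*33)*1450 = 553 - 4*33*1450 = 553 - 132*1450 = 553 - 191400 = -190847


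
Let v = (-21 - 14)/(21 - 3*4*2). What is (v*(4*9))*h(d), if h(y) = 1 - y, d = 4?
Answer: -1260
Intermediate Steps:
v = 35/3 (v = -35/(21 - 12*2) = -35/(21 - 24) = -35/(-3) = -35*(-⅓) = 35/3 ≈ 11.667)
(v*(4*9))*h(d) = (35*(4*9)/3)*(1 - 1*4) = ((35/3)*36)*(1 - 4) = 420*(-3) = -1260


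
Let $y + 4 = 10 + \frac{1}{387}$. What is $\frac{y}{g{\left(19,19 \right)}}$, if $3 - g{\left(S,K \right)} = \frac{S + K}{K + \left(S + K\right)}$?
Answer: $\frac{2323}{903} \approx 2.5725$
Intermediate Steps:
$y = \frac{2323}{387}$ ($y = -4 + \left(10 + \frac{1}{387}\right) = -4 + \frac{3871}{387} = \frac{2323}{387} \approx 6.0026$)
$g{\left(S,K \right)} = 3 - \frac{K + S}{S + 2 K}$ ($g{\left(S,K \right)} = 3 - \frac{S + K}{K + \left(S + K\right)} = 3 - \frac{K + S}{K + \left(K + S\right)} = 3 - \frac{K + S}{S + 2 K}$)
$\frac{y}{g{\left(19,19 \right)}} = \frac{2323}{387 \frac{2 \cdot 19 + 5 \cdot 19}{19 + 2 \cdot 19}} = \frac{2323}{387 \frac{38 + 95}{19 + 38}} = \frac{2323}{387 \cdot \frac{1}{57} \cdot 133} = \frac{2323}{387 \cdot \frac{7}{3}} = \frac{2323}{387} \cdot \frac{3}{7} = \frac{2323}{903}$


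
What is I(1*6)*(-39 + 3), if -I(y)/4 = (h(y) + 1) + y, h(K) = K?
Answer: 1872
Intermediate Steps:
I(y) = -4 - 8*y (I(y) = -4*((y + 1) + y) = -4*((1 + y) + y) = -4*(1 + 2*y) = -4 - 8*y)
I(1*6)*(-39 + 3) = (-4 - 8*6)*(-39 + 3) = (-4 - 8*6)*(-36) = (-4 - 48)*(-36) = -52*(-36) = 1872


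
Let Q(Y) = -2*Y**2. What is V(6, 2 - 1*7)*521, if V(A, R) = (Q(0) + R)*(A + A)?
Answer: -31260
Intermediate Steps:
V(A, R) = 2*A*R (V(A, R) = (-2*0**2 + R)*(A + A) = (-2*0 + R)*(2*A) = (0 + R)*(2*A) = R*(2*A) = 2*A*R)
V(6, 2 - 1*7)*521 = (2*6*(2 - 1*7))*521 = (2*6*(2 - 7))*521 = (2*6*(-5))*521 = -60*521 = -31260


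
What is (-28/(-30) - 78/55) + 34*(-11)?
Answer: -12358/33 ≈ -374.48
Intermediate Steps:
(-28/(-30) - 78/55) + 34*(-11) = (-28*(-1/30) - 78*1/55) - 374 = (14/15 - 78/55) - 374 = -16/33 - 374 = -12358/33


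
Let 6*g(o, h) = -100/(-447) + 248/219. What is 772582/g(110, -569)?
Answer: 37815184863/11063 ≈ 3.4182e+6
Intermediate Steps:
g(o, h) = 22126/97893 (g(o, h) = (-100/(-447) + 248/219)/6 = (-100*(-1/447) + 248*(1/219))/6 = (100/447 + 248/219)/6 = (⅙)*(44252/32631) = 22126/97893)
772582/g(110, -569) = 772582/(22126/97893) = 772582*(97893/22126) = 37815184863/11063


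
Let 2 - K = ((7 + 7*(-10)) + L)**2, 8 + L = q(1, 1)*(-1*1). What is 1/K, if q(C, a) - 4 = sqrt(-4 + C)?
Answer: I/(10*(-562*I + 15*sqrt(3))) ≈ -0.00017756 + 8.2083e-6*I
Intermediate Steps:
q(C, a) = 4 + sqrt(-4 + C)
L = -12 - I*sqrt(3) (L = -8 + (4 + sqrt(-4 + 1))*(-1*1) = -8 + (4 + sqrt(-3))*(-1) = -8 + (4 + I*sqrt(3))*(-1) = -8 + (-4 - I*sqrt(3)) = -12 - I*sqrt(3) ≈ -12.0 - 1.732*I)
K = 2 - (-75 - I*sqrt(3))**2 (K = 2 - ((7 + 7*(-10)) + (-12 - I*sqrt(3)))**2 = 2 - ((7 - 70) + (-12 - I*sqrt(3)))**2 = 2 - (-63 + (-12 - I*sqrt(3)))**2 = 2 - (-75 - I*sqrt(3))**2 ≈ -5620.0 - 259.81*I)
1/K = 1/(2 - (75 + I*sqrt(3))**2)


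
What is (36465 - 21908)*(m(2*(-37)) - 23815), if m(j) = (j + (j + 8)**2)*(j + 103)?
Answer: 1460984191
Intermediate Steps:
m(j) = (103 + j)*(j + (8 + j)**2) (m(j) = (j + (8 + j)**2)*(103 + j) = (103 + j)*(j + (8 + j)**2))
(36465 - 21908)*(m(2*(-37)) - 23815) = (36465 - 21908)*((6592 + (2*(-37))**3 + 120*(2*(-37))**2 + 1815*(2*(-37))) - 23815) = 14557*((6592 + (-74)**3 + 120*(-74)**2 + 1815*(-74)) - 23815) = 14557*((6592 - 405224 + 120*5476 - 134310) - 23815) = 14557*((6592 - 405224 + 657120 - 134310) - 23815) = 14557*(124178 - 23815) = 14557*100363 = 1460984191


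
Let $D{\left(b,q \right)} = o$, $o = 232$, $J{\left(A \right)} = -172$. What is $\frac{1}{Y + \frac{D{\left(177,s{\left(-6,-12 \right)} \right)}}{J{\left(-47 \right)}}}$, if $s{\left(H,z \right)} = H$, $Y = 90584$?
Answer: $\frac{43}{3895054} \approx 1.104 \cdot 10^{-5}$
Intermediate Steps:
$D{\left(b,q \right)} = 232$
$\frac{1}{Y + \frac{D{\left(177,s{\left(-6,-12 \right)} \right)}}{J{\left(-47 \right)}}} = \frac{1}{90584 + \frac{232}{-172}} = \frac{1}{90584 + 232 \left(- \frac{1}{172}\right)} = \frac{1}{90584 - \frac{58}{43}} = \frac{1}{\frac{3895054}{43}} = \frac{43}{3895054}$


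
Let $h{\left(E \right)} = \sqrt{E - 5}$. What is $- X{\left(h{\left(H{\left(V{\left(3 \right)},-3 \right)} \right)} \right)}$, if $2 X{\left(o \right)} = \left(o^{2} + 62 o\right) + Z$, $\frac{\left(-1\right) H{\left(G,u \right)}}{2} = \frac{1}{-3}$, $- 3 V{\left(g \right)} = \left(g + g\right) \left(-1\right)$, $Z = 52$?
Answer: $- \frac{143}{6} - \frac{31 i \sqrt{39}}{3} \approx -23.833 - 64.532 i$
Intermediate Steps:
$V{\left(g \right)} = \frac{2 g}{3}$ ($V{\left(g \right)} = - \frac{\left(g + g\right) \left(-1\right)}{3} = - \frac{2 g \left(-1\right)}{3} = - \frac{\left(-2\right) g}{3} = \frac{2 g}{3}$)
$H{\left(G,u \right)} = \frac{2}{3}$ ($H{\left(G,u \right)} = - \frac{2}{-3} = \left(-2\right) \left(- \frac{1}{3}\right) = \frac{2}{3}$)
$h{\left(E \right)} = \sqrt{-5 + E}$
$X{\left(o \right)} = 26 + \frac{o^{2}}{2} + 31 o$ ($X{\left(o \right)} = \frac{\left(o^{2} + 62 o\right) + 52}{2} = \frac{52 + o^{2} + 62 o}{2} = 26 + \frac{o^{2}}{2} + 31 o$)
$- X{\left(h{\left(H{\left(V{\left(3 \right)},-3 \right)} \right)} \right)} = - (26 + \frac{\left(\sqrt{-5 + \frac{2}{3}}\right)^{2}}{2} + 31 \sqrt{-5 + \frac{2}{3}}) = - (26 + \frac{\left(\sqrt{- \frac{13}{3}}\right)^{2}}{2} + 31 \sqrt{- \frac{13}{3}}) = - (26 + \frac{\left(\frac{i \sqrt{39}}{3}\right)^{2}}{2} + 31 \frac{i \sqrt{39}}{3}) = - (26 + \frac{1}{2} \left(- \frac{13}{3}\right) + \frac{31 i \sqrt{39}}{3}) = - (26 - \frac{13}{6} + \frac{31 i \sqrt{39}}{3}) = - (\frac{143}{6} + \frac{31 i \sqrt{39}}{3}) = - \frac{143}{6} - \frac{31 i \sqrt{39}}{3}$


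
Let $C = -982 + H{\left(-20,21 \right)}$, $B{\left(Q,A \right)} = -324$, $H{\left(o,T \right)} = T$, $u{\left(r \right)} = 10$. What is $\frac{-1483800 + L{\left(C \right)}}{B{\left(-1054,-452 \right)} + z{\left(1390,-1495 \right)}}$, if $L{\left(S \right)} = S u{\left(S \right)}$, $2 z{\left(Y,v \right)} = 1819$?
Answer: $- \frac{2986820}{1171} \approx -2550.7$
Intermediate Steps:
$z{\left(Y,v \right)} = \frac{1819}{2}$ ($z{\left(Y,v \right)} = \frac{1}{2} \cdot 1819 = \frac{1819}{2}$)
$C = -961$ ($C = -982 + 21 = -961$)
$L{\left(S \right)} = 10 S$ ($L{\left(S \right)} = S 10 = 10 S$)
$\frac{-1483800 + L{\left(C \right)}}{B{\left(-1054,-452 \right)} + z{\left(1390,-1495 \right)}} = \frac{-1483800 + 10 \left(-961\right)}{-324 + \frac{1819}{2}} = \frac{-1483800 - 9610}{\frac{1171}{2}} = \left(-1493410\right) \frac{2}{1171} = - \frac{2986820}{1171}$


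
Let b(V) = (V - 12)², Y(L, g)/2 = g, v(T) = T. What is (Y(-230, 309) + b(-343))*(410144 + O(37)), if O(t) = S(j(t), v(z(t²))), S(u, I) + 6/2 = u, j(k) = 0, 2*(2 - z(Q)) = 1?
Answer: 51941486663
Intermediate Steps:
z(Q) = 3/2 (z(Q) = 2 - ½*1 = 2 - ½ = 3/2)
Y(L, g) = 2*g
b(V) = (-12 + V)²
S(u, I) = -3 + u
O(t) = -3 (O(t) = -3 + 0 = -3)
(Y(-230, 309) + b(-343))*(410144 + O(37)) = (2*309 + (-12 - 343)²)*(410144 - 3) = (618 + (-355)²)*410141 = (618 + 126025)*410141 = 126643*410141 = 51941486663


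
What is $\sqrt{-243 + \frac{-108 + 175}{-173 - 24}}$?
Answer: $\frac{i \sqrt{9443786}}{197} \approx 15.599 i$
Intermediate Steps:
$\sqrt{-243 + \frac{-108 + 175}{-173 - 24}} = \sqrt{-243 + \frac{67}{-197}} = \sqrt{-243 + 67 \left(- \frac{1}{197}\right)} = \sqrt{-243 - \frac{67}{197}} = \sqrt{- \frac{47938}{197}} = \frac{i \sqrt{9443786}}{197}$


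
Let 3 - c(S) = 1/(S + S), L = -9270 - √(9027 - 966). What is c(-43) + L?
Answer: -796961/86 - √8061 ≈ -9356.8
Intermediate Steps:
L = -9270 - √8061 ≈ -9359.8
c(S) = 3 - 1/(2*S) (c(S) = 3 - 1/(S + S) = 3 - 1/(2*S))
c(-43) + L = (3 - ½/(-43)) + (-9270 - √8061) = (3 - ½*(-1/43)) + (-9270 - √8061) = (3 + 1/86) + (-9270 - √8061) = 259/86 + (-9270 - √8061) = -796961/86 - √8061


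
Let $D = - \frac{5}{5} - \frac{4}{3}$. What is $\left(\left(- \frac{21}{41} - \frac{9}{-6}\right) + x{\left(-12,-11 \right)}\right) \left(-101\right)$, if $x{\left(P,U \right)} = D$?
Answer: $\frac{33431}{246} \approx 135.9$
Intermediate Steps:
$D = - \frac{7}{3}$ ($D = \left(-5\right) \frac{1}{5} - \frac{4}{3} = -1 - \frac{4}{3} = - \frac{7}{3} \approx -2.3333$)
$x{\left(P,U \right)} = - \frac{7}{3}$
$\left(\left(- \frac{21}{41} - \frac{9}{-6}\right) + x{\left(-12,-11 \right)}\right) \left(-101\right) = \left(\left(- \frac{21}{41} - \frac{9}{-6}\right) - \frac{7}{3}\right) \left(-101\right) = \left(\left(\left(-21\right) \frac{1}{41} - - \frac{3}{2}\right) - \frac{7}{3}\right) \left(-101\right) = \left(\left(- \frac{21}{41} + \frac{3}{2}\right) - \frac{7}{3}\right) \left(-101\right) = \left(\frac{81}{82} - \frac{7}{3}\right) \left(-101\right) = \left(- \frac{331}{246}\right) \left(-101\right) = \frac{33431}{246}$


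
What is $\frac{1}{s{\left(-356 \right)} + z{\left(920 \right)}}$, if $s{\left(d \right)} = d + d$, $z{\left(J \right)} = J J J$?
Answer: $\frac{1}{778687288} \approx 1.2842 \cdot 10^{-9}$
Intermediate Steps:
$z{\left(J \right)} = J^{3}$ ($z{\left(J \right)} = J^{2} J = J^{3}$)
$s{\left(d \right)} = 2 d$
$\frac{1}{s{\left(-356 \right)} + z{\left(920 \right)}} = \frac{1}{2 \left(-356\right) + 920^{3}} = \frac{1}{-712 + 778688000} = \frac{1}{778687288}$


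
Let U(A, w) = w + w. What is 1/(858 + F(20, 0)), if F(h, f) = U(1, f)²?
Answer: 1/858 ≈ 0.0011655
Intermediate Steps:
U(A, w) = 2*w
F(h, f) = 4*f² (F(h, f) = (2*f)² = 4*f²)
1/(858 + F(20, 0)) = 1/(858 + 4*0²) = 1/(858 + 4*0) = 1/(858 + 0) = 1/858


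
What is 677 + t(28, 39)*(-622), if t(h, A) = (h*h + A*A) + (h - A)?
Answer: -1426191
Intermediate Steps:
t(h, A) = h + A**2 + h**2 - A (t(h, A) = (h**2 + A**2) + (h - A) = (A**2 + h**2) + (h - A) = h + A**2 + h**2 - A)
677 + t(28, 39)*(-622) = 677 + (28 + 39**2 + 28**2 - 1*39)*(-622) = 677 + (28 + 1521 + 784 - 39)*(-622) = 677 + 2294*(-622) = 677 - 1426868 = -1426191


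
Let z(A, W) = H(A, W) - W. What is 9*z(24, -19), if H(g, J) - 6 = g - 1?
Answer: 432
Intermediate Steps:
H(g, J) = 5 + g (H(g, J) = 6 + (g - 1) = 6 + (-1 + g) = 5 + g)
z(A, W) = 5 + A - W (z(A, W) = (5 + A) - W = 5 + A - W)
9*z(24, -19) = 9*(5 + 24 - 1*(-19)) = 9*(5 + 24 + 19) = 9*48 = 432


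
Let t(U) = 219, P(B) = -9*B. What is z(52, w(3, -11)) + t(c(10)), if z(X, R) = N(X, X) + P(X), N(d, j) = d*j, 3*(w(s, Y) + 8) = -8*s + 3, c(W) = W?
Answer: 2455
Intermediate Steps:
w(s, Y) = -7 - 8*s/3 (w(s, Y) = -8 + (-8*s + 3)/3 = -8 + (3 - 8*s)/3 = -8 + (1 - 8*s/3) = -7 - 8*s/3)
z(X, R) = X² - 9*X (z(X, R) = X*X - 9*X = X² - 9*X)
z(52, w(3, -11)) + t(c(10)) = 52*(-9 + 52) + 219 = 52*43 + 219 = 2236 + 219 = 2455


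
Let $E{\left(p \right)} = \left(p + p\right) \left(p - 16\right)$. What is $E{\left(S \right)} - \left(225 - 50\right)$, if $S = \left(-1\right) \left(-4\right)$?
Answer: $-271$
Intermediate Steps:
$S = 4$
$E{\left(p \right)} = 2 p \left(-16 + p\right)$
$E{\left(S \right)} - \left(225 - 50\right) = 2 \cdot 4 \left(-16 + 4\right) - \left(225 - 50\right) = 2 \cdot 4 \left(-12\right) - \left(225 - 50\right) = -96 - 175 = -271$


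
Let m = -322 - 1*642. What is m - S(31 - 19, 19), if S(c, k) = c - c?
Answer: -964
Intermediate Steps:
S(c, k) = 0
m = -964 (m = -322 - 642 = -964)
m - S(31 - 19, 19) = -964 - 1*0 = -964 + 0 = -964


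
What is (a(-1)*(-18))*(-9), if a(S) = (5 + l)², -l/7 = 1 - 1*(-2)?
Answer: 41472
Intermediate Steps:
l = -21 (l = -7*(1 - 1*(-2)) = -7*(1 + 2) = -7*3 = -21)
a(S) = 256 (a(S) = (5 - 21)² = (-16)² = 256)
(a(-1)*(-18))*(-9) = (256*(-18))*(-9) = -4608*(-9) = 41472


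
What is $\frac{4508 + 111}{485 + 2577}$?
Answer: $\frac{4619}{3062} \approx 1.5085$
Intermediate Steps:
$\frac{4508 + 111}{485 + 2577} = \frac{4619}{3062}$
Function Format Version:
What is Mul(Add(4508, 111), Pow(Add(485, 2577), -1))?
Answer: Rational(4619, 3062) ≈ 1.5085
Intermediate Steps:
Mul(Add(4508, 111), Pow(Add(485, 2577), -1)) = Mul(4619, Pow(3062, -1)) = Mul(4619, Rational(1, 3062)) = Rational(4619, 3062)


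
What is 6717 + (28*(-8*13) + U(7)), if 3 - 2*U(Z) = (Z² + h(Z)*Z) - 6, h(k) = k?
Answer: 7521/2 ≈ 3760.5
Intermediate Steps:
U(Z) = 9/2 - Z² (U(Z) = 3/2 - ((Z² + Z*Z) - 6)/2 = 3/2 - ((Z² + Z²) - 6)/2 = 3/2 - (2*Z² - 6)/2 = 3/2 - (-6 + 2*Z²)/2 = 3/2 + (3 - Z²) = 9/2 - Z²)
6717 + (28*(-8*13) + U(7)) = 6717 + (28*(-8*13) + (9/2 - 1*7²)) = 6717 + (28*(-104) + (9/2 - 1*49)) = 6717 + (-2912 + (9/2 - 49)) = 6717 + (-2912 - 89/2) = 6717 - 5913/2 = 7521/2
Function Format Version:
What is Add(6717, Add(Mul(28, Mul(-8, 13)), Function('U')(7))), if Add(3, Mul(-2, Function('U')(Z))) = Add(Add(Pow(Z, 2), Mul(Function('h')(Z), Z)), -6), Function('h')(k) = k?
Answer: Rational(7521, 2) ≈ 3760.5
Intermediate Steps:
Function('U')(Z) = Add(Rational(9, 2), Mul(-1, Pow(Z, 2))) (Function('U')(Z) = Add(Rational(3, 2), Mul(Rational(-1, 2), Add(Add(Pow(Z, 2), Mul(Z, Z)), -6))) = Add(Rational(3, 2), Mul(Rational(-1, 2), Add(Add(Pow(Z, 2), Pow(Z, 2)), -6))) = Add(Rational(3, 2), Mul(Rational(-1, 2), Add(Mul(2, Pow(Z, 2)), -6))) = Add(Rational(3, 2), Mul(Rational(-1, 2), Add(-6, Mul(2, Pow(Z, 2))))) = Add(Rational(3, 2), Add(3, Mul(-1, Pow(Z, 2)))) = Add(Rational(9, 2), Mul(-1, Pow(Z, 2))))
Add(6717, Add(Mul(28, Mul(-8, 13)), Function('U')(7))) = Add(6717, Add(Mul(28, Mul(-8, 13)), Add(Rational(9, 2), Mul(-1, Pow(7, 2))))) = Add(6717, Add(Mul(28, -104), Add(Rational(9, 2), Mul(-1, 49)))) = Add(6717, Add(-2912, Add(Rational(9, 2), -49))) = Add(6717, Add(-2912, Rational(-89, 2))) = Add(6717, Rational(-5913, 2)) = Rational(7521, 2)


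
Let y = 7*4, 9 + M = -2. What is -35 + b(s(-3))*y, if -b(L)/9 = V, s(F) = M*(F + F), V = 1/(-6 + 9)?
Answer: -119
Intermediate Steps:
M = -11 (M = -9 - 2 = -11)
V = 1/3 ≈ 0.33333
s(F) = -22*F (s(F) = -11*(F + F) = -22*F)
b(L) = -3 (b(L) = -9*1/3 = -3)
y = 28
-35 + b(s(-3))*y = -35 - 3*28 = -35 - 84 = -119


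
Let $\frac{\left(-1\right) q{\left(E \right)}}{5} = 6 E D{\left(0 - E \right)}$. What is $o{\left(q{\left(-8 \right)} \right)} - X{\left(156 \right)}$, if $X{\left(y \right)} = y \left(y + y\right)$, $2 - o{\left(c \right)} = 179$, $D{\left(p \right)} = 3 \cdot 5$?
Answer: $-48849$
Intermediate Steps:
$D{\left(p \right)} = 15$
$q{\left(E \right)} = - 450 E$ ($q{\left(E \right)} = - 5 \cdot 6 E 15 = - 5 \cdot 90 E = - 450 E$)
$o{\left(c \right)} = -177$ ($o{\left(c \right)} = 2 - 179 = -177$)
$X{\left(y \right)} = 2 y^{2}$ ($X{\left(y \right)} = y 2 y = 2 y^{2}$)
$o{\left(q{\left(-8 \right)} \right)} - X{\left(156 \right)} = -177 - 2 \cdot 156^{2} = -177 - 2 \cdot 24336 = -177 - 48672 = -48849$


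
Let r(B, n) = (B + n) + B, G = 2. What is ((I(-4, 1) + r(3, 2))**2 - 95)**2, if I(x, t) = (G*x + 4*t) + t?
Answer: 4900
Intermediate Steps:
r(B, n) = n + 2*B
I(x, t) = 2*x + 5*t (I(x, t) = (2*x + 4*t) + t = 2*x + 5*t)
((I(-4, 1) + r(3, 2))**2 - 95)**2 = (((2*(-4) + 5*1) + (2 + 2*3))**2 - 95)**2 = (((-8 + 5) + (2 + 6))**2 - 95)**2 = ((-3 + 8)**2 - 95)**2 = (5**2 - 95)**2 = (25 - 95)**2 = (-70)**2 = 4900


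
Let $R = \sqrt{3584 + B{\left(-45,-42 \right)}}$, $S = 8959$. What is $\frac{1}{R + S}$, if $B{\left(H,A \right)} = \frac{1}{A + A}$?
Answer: $\frac{752556}{6741848149} - \frac{2 \sqrt{6322155}}{6741848149} \approx 0.00011088$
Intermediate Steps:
$B{\left(H,A \right)} = \frac{1}{2 A}$
$R = \frac{\sqrt{6322155}}{42}$ ($R = \sqrt{3584 + \frac{1}{2 \left(-42\right)}} = \sqrt{3584 + \frac{1}{2} \left(- \frac{1}{42}\right)} = \sqrt{3584 - \frac{1}{84}} = \sqrt{\frac{301055}{84}} = \frac{\sqrt{6322155}}{42} \approx 59.866$)
$\frac{1}{R + S} = \frac{1}{\frac{\sqrt{6322155}}{42} + 8959} = \frac{1}{8959 + \frac{\sqrt{6322155}}{42}}$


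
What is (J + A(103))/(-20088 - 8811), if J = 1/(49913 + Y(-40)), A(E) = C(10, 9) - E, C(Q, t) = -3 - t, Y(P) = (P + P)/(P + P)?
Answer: 302111/75919194 ≈ 0.0039794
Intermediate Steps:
Y(P) = 1 (Y(P) = (2*P)/((2*P)) = (2*P)*(1/(2*P)) = 1)
A(E) = -12 - E (A(E) = (-3 - 1*9) - E = (-3 - 9) - E = -12 - E)
J = 1/49914 (J = 1/(49913 + 1) = 1/49914 ≈ 2.0034e-5)
(J + A(103))/(-20088 - 8811) = (1/49914 + (-12 - 1*103))/(-20088 - 8811) = (1/49914 + (-12 - 103))/(-28899) = (1/49914 - 115)*(-1/28899) = -5740109/49914*(-1/28899) = 302111/75919194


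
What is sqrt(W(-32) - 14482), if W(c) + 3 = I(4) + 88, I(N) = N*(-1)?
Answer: I*sqrt(14401) ≈ 120.0*I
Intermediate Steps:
I(N) = -N
W(c) = 81 (W(c) = -3 + (-1*4 + 88) = -3 + (-4 + 88) = -3 + 84 = 81)
sqrt(W(-32) - 14482) = sqrt(81 - 14482) = sqrt(-14401) = I*sqrt(14401)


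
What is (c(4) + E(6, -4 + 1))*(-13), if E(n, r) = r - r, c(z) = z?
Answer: -52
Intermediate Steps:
E(n, r) = 0
(c(4) + E(6, -4 + 1))*(-13) = (4 + 0)*(-13) = 4*(-13) = -52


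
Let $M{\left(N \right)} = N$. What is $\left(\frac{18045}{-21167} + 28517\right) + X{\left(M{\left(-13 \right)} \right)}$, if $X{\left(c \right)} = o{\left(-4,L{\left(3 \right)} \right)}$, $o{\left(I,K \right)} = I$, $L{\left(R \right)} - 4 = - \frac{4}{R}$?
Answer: $\frac{603516626}{21167} \approx 28512.0$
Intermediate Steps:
$L{\left(R \right)} = 4 - \frac{4}{R}$
$X{\left(c \right)} = -4$
$\left(\frac{18045}{-21167} + 28517\right) + X{\left(M{\left(-13 \right)} \right)} = \left(\frac{18045}{-21167} + 28517\right) - 4 = \left(18045 \left(- \frac{1}{21167}\right) + 28517\right) - 4 = \left(- \frac{18045}{21167} + 28517\right) - 4 = \frac{603601294}{21167} - 4 = \frac{603516626}{21167}$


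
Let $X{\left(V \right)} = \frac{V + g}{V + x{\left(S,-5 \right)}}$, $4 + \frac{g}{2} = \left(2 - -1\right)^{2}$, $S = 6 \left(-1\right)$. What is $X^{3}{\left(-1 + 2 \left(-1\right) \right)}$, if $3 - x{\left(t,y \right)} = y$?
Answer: $\frac{343}{125} \approx 2.744$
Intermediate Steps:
$S = -6$
$x{\left(t,y \right)} = 3 - y$
$g = 10$ ($g = -8 + 2 \left(2 - -1\right)^{2} = -8 + 2 \left(2 + \left(-1 + 2\right)\right)^{2} = -8 + 2 \left(2 + 1\right)^{2} = -8 + 2 \cdot 3^{2} = -8 + 2 \cdot 9 = -8 + 18 = 10$)
$X{\left(V \right)} = \frac{10 + V}{8 + V}$ ($X{\left(V \right)} = \frac{V + 10}{V + \left(3 - -5\right)} = \frac{10 + V}{V + \left(3 + 5\right)} = \frac{10 + V}{V + 8} = \frac{10 + V}{8 + V}$)
$X^{3}{\left(-1 + 2 \left(-1\right) \right)} = \left(\frac{10 + \left(-1 + 2 \left(-1\right)\right)}{8 + \left(-1 + 2 \left(-1\right)\right)}\right)^{3} = \left(\frac{10 - 3}{8 - 3}\right)^{3} = \left(\frac{1}{5} \cdot 7\right)^{3} = \left(\frac{7}{5}\right)^{3} = \frac{343}{125}$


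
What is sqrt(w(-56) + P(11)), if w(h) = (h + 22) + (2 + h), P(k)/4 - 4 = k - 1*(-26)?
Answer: 2*sqrt(19) ≈ 8.7178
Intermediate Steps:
P(k) = 120 + 4*k (P(k) = 16 + 4*(k - 1*(-26)) = 16 + 4*(k + 26) = 16 + 4*(26 + k) = 16 + (104 + 4*k) = 120 + 4*k)
w(h) = 24 + 2*h (w(h) = (22 + h) + (2 + h) = 24 + 2*h)
sqrt(w(-56) + P(11)) = sqrt((24 + 2*(-56)) + (120 + 4*11)) = sqrt((24 - 112) + (120 + 44)) = sqrt(-88 + 164) = sqrt(76) = 2*sqrt(19)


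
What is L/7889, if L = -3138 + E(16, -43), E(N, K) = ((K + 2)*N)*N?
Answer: -13634/7889 ≈ -1.7282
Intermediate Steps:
E(N, K) = N²*(2 + K) (E(N, K) = ((2 + K)*N)*N = (N*(2 + K))*N = N²*(2 + K))
L = -13634 (L = -3138 + 16²*(2 - 43) = -3138 + 256*(-41) = -3138 - 10496 = -13634)
L/7889 = -13634/7889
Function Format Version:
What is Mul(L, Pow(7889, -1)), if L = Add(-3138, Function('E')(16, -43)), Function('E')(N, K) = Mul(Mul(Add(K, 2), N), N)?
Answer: Rational(-13634, 7889) ≈ -1.7282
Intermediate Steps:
Function('E')(N, K) = Mul(Pow(N, 2), Add(2, K)) (Function('E')(N, K) = Mul(Mul(Add(2, K), N), N) = Mul(Mul(N, Add(2, K)), N) = Mul(Pow(N, 2), Add(2, K)))
L = -13634 (L = Add(-3138, Mul(Pow(16, 2), Add(2, -43))) = Add(-3138, Mul(256, -41)) = Add(-3138, -10496) = -13634)
Mul(L, Pow(7889, -1)) = Mul(-13634, Pow(7889, -1)) = Mul(-13634, Rational(1, 7889)) = Rational(-13634, 7889)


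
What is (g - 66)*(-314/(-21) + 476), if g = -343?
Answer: -4216790/21 ≈ -2.0080e+5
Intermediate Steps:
(g - 66)*(-314/(-21) + 476) = (-343 - 66)*(-314/(-21) + 476) = -409*(-314*(-1/21) + 476) = -409*(314/21 + 476) = -409*10310/21 = -4216790/21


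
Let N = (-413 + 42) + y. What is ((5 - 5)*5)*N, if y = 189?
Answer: 0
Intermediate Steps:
N = -182 (N = (-413 + 42) + 189 = -371 + 189 = -182)
((5 - 5)*5)*N = ((5 - 5)*5)*(-182) = (0*5)*(-182) = 0*(-182) = 0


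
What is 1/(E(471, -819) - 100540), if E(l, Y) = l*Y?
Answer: -1/486289 ≈ -2.0564e-6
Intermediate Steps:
E(l, Y) = Y*l
1/(E(471, -819) - 100540) = 1/(-819*471 - 100540) = 1/(-385749 - 100540) = 1/(-486289) = -1/486289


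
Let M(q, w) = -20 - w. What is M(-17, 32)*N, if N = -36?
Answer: 1872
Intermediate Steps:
M(-17, 32)*N = (-20 - 1*32)*(-36) = (-20 - 32)*(-36) = -52*(-36) = 1872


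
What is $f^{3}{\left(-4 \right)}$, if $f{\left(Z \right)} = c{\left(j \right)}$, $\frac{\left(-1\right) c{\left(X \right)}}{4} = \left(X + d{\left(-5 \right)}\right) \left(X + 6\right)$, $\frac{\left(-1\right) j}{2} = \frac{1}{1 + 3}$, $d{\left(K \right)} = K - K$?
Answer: $1331$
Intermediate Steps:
$d{\left(K \right)} = 0$
$j = - \frac{1}{2}$ ($j = - \frac{2}{1 + 3} = - \frac{2}{4} = \left(-2\right) \frac{1}{4} = - \frac{1}{2} \approx -0.5$)
$c{\left(X \right)} = - 4 X \left(6 + X\right)$ ($c{\left(X \right)} = - 4 \left(X + 0\right) \left(X + 6\right) = - 4 X \left(6 + X\right)$)
$f{\left(Z \right)} = 11$ ($f{\left(Z \right)} = 4 \left(- \frac{1}{2}\right) \left(-6 - - \frac{1}{2}\right) = 4 \left(- \frac{1}{2}\right) \left(-6 + \frac{1}{2}\right) = 4 \left(- \frac{1}{2}\right) \left(- \frac{11}{2}\right) = 11$)
$f^{3}{\left(-4 \right)} = 11^{3} = 1331$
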